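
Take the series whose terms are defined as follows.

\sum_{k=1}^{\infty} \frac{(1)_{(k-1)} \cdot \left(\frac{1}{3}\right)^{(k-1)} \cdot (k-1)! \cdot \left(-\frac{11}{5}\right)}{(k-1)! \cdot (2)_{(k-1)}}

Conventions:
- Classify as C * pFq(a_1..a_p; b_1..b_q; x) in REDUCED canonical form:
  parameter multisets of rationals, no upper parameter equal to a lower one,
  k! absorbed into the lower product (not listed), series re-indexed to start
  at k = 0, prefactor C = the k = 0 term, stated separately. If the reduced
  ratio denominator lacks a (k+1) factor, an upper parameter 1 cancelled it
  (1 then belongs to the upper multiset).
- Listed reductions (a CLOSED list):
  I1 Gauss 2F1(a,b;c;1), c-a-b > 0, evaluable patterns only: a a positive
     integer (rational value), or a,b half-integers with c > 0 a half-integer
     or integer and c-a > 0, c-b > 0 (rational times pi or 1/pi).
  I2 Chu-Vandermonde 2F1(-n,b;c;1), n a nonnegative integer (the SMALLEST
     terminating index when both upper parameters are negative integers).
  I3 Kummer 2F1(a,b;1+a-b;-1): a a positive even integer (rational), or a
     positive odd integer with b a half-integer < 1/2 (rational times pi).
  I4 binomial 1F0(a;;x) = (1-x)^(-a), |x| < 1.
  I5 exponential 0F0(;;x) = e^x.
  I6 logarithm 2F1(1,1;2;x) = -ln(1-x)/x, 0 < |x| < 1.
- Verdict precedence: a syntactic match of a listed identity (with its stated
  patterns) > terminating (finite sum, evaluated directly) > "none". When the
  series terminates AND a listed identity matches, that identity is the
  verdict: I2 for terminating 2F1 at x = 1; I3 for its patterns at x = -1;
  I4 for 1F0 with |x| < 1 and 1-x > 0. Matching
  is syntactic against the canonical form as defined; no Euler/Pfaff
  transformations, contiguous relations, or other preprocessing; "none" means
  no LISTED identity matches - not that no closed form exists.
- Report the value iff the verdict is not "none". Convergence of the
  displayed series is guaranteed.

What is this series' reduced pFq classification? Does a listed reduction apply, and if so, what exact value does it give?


This is -\frac{11}{5} * 2F1(1, 1; 2; \frac{1}{3}) in reduced canonical form. Verdict: logarithm (I6) applies (the logarithm: parameters (1,1;2), x = \frac{1}{3}). Exact value: \frac{33}{5} \cdot \ln\left(\frac{2}{3}\right).

Structural cue: t_0 = -\frac{11}{5} here, and the factorial ratio (C = -11/5, x = 1/3) (k+a-1)!/(a-1)! is a rising factorial (a)_k.
Ratio: r(k) = \frac{1}{3} * (k+1) (k+1) / [(k+2) (k+1)] - rational; roots negated = parameters, x = \frac{1}{3}, C = -\frac{11}{5}.


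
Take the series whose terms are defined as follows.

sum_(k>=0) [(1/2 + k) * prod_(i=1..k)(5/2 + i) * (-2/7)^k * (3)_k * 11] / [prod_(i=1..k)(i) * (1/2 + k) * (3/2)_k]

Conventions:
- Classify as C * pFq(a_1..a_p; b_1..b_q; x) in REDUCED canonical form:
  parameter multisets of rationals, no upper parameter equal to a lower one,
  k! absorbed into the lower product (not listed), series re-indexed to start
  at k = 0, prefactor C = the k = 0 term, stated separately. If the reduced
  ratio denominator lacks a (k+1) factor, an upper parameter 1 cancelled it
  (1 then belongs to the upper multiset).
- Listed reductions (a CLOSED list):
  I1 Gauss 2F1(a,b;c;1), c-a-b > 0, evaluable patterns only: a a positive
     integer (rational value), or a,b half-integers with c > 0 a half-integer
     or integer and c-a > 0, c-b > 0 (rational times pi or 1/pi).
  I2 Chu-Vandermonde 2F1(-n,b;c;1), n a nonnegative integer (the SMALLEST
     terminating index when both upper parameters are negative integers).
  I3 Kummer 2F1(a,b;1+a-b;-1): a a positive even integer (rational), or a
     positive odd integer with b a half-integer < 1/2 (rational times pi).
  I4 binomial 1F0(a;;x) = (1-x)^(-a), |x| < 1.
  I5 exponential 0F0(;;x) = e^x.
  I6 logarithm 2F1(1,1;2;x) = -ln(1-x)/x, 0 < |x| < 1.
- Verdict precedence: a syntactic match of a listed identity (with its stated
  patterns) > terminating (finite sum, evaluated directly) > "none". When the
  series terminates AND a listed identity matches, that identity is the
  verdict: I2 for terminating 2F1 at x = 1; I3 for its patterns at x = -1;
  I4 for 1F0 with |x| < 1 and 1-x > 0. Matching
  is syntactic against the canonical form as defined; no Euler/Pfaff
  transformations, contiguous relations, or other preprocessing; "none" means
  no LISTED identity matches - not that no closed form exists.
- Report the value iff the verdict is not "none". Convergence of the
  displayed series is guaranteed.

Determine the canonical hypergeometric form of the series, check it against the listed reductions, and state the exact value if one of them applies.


Canonical form: C = 11 times 2F1 with upper {3, 7/2}, lower {3/2}, x = -2/7. Verdict: none - at argument -2/7 the multisets {3, 7/2} ; {3/2} match no listed identity.

Key step: t_0 = 11 here, and the running product (C = 11) telescopes to a rising factorial.
Consecutive-term ratio: r(k) = (-2/7) * (k+3) (k+7/2) / [(k+3/2) (k+1)] - rational; roots negated = parameters, x = (-2/7), C = 11.


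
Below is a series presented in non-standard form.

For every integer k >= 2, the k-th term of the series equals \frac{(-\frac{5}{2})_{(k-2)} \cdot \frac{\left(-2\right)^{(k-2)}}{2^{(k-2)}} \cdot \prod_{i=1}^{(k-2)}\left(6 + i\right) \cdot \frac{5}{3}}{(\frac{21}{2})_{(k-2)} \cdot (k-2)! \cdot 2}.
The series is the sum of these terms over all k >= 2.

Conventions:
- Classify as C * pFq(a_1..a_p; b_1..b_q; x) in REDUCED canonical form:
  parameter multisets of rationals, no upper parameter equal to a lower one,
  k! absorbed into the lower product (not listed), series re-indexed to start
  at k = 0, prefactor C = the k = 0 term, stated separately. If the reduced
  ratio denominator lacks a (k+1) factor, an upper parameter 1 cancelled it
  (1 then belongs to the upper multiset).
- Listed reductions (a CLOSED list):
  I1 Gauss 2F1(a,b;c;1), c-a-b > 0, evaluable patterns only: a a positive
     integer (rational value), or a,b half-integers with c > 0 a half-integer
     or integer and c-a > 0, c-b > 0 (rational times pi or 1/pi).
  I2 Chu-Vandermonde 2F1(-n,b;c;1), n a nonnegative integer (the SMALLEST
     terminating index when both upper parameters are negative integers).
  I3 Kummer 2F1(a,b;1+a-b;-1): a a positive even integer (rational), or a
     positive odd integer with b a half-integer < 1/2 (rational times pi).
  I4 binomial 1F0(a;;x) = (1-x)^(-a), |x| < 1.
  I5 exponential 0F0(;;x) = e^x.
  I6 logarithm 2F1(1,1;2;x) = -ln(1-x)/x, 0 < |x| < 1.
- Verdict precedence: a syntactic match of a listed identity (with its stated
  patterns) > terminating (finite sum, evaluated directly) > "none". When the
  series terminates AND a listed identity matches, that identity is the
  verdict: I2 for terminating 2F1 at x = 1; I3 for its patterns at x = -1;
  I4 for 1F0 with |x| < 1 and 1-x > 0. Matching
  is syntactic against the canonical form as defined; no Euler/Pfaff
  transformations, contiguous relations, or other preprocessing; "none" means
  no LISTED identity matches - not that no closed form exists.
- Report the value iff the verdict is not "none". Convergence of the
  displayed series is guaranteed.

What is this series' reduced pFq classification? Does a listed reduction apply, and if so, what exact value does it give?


Canonical form: C = \frac{5}{6} times 2F1 with upper {-\frac{5}{2}, 7}, lower {\frac{21}{2}}, x = -1. Verdict: Kummer (I3) fires (x = -1; c = \frac{21}{2} equals 1+a-b for upper {-\frac{5}{2}, 7}: listed pattern). Its exact value is \frac{8083075}{8388608} \cdot \pi.

Structural cue: x = -1 and the running product (C = 5/6, x = -1) telescopes to a rising factorial.
Ratio: r(k) = -1 * (k-\frac{5}{2}) (k+7) / [(k+\frac{21}{2}) (k+1)] - rational in k. x = -1; t_0 = \frac{5}{6}; negate the roots.


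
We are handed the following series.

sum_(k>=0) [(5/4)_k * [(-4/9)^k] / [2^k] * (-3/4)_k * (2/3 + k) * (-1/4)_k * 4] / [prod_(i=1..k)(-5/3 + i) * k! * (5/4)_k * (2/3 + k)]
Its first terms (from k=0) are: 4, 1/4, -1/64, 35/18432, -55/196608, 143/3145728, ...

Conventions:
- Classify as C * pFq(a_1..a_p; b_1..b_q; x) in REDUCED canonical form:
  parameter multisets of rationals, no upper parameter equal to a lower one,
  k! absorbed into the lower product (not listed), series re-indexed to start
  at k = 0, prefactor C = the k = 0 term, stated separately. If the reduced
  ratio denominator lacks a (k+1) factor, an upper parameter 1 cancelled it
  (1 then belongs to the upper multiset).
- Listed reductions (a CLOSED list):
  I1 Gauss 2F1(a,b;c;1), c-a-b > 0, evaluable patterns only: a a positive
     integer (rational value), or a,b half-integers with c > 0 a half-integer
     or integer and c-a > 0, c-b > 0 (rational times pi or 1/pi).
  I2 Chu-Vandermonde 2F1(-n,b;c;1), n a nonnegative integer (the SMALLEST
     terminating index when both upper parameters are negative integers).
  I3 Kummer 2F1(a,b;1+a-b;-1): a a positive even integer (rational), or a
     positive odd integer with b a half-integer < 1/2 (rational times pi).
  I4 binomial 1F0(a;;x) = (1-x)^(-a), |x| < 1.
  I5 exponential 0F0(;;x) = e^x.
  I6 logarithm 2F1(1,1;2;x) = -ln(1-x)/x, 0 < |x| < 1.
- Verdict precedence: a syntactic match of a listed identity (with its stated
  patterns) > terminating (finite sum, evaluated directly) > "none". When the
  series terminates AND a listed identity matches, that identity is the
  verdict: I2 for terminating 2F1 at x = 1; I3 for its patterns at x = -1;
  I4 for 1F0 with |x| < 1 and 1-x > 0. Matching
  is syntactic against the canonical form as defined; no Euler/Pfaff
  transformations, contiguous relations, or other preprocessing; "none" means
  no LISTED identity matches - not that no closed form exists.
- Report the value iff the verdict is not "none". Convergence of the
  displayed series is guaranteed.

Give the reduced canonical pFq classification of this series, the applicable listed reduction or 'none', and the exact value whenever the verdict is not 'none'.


This is 4 * 2F1(-3/4, -1/4; -2/3; -2/9) in reduced canonical form. Verdict: none. No listed pattern accepts 2F1(-3/4, -1/4; -2/3; -2/9).

Structural cue: t_0 = 4 here, and striking the common factor k + 2/3 reduces the term (prefactor 4).
Consecutive-term ratio: r(k) = (-2/9) * (k-3/4) (k-1/4) / [(k-2/3) (k+1)] - rational in k. x = (-2/9); t_0 = 4; negate the roots.


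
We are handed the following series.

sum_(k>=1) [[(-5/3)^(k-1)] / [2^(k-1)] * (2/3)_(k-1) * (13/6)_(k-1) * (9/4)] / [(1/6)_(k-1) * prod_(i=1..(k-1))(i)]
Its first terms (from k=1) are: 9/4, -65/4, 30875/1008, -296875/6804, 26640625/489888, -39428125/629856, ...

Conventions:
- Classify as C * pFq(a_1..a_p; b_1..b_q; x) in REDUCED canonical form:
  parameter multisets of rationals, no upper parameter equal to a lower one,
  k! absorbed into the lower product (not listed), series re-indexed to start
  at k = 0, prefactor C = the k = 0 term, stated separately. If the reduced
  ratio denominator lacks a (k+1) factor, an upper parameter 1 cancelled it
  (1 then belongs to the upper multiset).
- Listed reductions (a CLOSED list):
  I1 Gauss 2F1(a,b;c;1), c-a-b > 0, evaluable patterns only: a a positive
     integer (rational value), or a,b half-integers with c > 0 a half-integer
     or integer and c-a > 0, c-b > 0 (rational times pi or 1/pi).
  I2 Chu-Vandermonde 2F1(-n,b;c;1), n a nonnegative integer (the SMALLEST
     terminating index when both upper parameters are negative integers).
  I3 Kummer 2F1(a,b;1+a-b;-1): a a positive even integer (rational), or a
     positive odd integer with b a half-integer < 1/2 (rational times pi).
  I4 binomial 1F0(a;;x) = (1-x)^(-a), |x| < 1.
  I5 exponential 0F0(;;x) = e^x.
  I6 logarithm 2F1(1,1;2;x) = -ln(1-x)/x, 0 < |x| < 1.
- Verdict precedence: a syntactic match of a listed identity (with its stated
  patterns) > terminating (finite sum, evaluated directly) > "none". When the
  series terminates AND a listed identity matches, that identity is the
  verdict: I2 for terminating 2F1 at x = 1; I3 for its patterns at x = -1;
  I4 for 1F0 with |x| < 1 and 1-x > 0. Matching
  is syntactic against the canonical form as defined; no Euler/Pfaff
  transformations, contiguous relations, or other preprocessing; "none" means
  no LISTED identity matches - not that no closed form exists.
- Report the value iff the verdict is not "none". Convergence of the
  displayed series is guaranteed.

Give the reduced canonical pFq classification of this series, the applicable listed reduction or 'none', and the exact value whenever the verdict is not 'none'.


This is 9/4 * 2F1(2/3, 13/6; 1/6; -5/6) in reduced canonical form. Verdict: no listed reduction: x = -5/6 and upper {2/3, 13/6} fail every I1-I6 pattern.

First insight: t_0 = 9/4 here, and the product of the first k integers (prefactor 9/4) is k!.
Ratio: r(k) = (-5/6) * (k+2/3) (k+13/6) / [(k+1/6) (k+1)] - rational in k. x = (-5/6); t_0 = 9/4; negate the roots.


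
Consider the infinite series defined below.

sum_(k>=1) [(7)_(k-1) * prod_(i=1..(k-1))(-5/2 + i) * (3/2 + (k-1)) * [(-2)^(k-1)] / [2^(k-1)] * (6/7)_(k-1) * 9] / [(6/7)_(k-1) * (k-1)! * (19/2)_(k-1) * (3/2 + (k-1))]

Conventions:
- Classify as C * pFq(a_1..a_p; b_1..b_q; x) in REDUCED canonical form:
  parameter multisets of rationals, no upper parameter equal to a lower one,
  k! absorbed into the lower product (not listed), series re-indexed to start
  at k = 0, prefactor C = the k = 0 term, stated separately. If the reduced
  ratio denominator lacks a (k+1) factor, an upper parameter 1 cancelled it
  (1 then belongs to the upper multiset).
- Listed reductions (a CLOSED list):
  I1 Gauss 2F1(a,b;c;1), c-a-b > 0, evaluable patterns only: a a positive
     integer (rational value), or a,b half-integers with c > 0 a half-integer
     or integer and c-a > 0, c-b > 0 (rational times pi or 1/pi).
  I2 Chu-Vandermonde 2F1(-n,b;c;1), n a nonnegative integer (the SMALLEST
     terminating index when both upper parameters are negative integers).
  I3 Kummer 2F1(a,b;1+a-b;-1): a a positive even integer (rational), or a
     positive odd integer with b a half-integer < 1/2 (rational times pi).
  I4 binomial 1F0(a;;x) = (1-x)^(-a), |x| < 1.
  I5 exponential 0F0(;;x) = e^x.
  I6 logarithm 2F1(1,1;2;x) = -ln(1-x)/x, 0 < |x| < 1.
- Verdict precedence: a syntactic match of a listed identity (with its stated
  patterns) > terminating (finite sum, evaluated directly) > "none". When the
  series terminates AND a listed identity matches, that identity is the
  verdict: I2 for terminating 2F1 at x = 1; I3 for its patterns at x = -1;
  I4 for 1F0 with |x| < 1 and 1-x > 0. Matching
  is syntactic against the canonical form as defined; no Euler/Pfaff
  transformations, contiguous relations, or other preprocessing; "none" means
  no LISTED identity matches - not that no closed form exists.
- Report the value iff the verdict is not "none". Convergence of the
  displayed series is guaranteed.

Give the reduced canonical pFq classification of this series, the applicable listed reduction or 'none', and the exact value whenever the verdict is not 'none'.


The series (x = -1) is 2F1: upper {-3/2, 7}, lower {19/2}, prefactor 9. Verdict at x = -1: the Kummer evaluation I3 matches (x = -1; c = 19/2 equals 1+a-b for upper {-3/2, 7}: listed pattern). Sum: (6891885/1048576) * pi.

Key step: t_0 = 9 here, and the running product (C = 9) telescopes to a rising factorial.
Term ratio: r(k) = (-1) * (k-3/2) (k+7) / [(k+19/2) (k+1)] - rational; roots negated = parameters, x = (-1), C = 9.


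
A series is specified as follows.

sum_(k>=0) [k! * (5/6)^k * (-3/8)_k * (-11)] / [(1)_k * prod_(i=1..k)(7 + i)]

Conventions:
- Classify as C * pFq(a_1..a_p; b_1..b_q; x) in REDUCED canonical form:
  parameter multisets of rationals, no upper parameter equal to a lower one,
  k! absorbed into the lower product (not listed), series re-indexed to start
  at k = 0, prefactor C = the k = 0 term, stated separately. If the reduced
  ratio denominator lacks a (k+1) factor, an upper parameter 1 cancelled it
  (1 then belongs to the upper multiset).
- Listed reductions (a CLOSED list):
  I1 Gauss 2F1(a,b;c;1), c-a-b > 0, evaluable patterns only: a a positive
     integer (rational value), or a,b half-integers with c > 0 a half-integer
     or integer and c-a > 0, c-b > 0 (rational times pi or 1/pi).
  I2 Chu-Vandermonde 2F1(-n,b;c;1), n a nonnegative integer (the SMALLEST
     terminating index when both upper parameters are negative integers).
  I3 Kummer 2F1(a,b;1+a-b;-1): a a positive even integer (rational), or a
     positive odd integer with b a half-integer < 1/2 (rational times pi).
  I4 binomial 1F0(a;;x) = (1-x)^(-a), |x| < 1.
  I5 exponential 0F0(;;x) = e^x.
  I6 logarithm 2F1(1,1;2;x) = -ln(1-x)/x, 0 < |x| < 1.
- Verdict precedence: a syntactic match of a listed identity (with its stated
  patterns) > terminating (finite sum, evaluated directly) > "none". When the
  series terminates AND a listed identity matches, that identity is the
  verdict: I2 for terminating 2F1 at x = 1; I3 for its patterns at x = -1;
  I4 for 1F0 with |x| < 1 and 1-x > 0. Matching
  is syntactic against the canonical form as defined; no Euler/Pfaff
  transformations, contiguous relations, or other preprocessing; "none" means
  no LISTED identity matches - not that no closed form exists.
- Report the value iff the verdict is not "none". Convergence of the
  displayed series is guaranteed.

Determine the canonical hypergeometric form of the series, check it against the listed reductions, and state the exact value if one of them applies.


Canonical form: C = -11 times 2F1 with upper {-3/8, 1}, lower {8}, x = 5/6. Verdict: none - this 2F1 at x = 5/6 matches no listed pattern, and upper {-3/8, 1} holds no stopper.

The tell: with t_0 = -11, (1)_k (C = -11, x = 5/6) is k! itself.
Ratio: r(k) = (5/6) * (k-3/8) (k+1) / [(k+8) (k+1)] ; factor over Q: parameters, x = (5/6), and C = -11.


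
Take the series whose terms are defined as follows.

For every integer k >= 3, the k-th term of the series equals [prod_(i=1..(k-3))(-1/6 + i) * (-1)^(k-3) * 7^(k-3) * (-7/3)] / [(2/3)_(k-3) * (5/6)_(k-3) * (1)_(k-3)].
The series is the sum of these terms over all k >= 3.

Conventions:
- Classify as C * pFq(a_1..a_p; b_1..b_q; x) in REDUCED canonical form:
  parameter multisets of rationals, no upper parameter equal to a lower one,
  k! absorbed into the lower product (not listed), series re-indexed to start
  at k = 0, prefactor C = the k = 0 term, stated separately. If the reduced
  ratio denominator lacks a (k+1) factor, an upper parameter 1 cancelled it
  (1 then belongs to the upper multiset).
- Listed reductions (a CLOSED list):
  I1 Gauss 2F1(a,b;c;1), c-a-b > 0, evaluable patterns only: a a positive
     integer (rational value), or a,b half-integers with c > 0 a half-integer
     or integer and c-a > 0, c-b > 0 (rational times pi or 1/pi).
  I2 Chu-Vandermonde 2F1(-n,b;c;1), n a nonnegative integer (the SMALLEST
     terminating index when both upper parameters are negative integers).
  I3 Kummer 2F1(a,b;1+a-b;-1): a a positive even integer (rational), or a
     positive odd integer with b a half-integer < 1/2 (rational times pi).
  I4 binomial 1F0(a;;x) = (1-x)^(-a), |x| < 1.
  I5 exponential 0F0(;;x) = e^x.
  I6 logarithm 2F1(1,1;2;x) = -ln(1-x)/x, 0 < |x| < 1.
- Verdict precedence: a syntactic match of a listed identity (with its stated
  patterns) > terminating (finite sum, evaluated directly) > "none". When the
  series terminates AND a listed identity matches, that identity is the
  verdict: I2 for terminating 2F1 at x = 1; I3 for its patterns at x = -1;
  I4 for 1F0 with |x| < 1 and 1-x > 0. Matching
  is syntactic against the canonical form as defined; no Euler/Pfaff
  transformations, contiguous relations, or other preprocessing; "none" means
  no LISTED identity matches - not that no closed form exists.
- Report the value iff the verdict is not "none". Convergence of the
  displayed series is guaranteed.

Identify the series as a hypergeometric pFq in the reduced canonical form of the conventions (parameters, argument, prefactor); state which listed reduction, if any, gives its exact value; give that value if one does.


First insight: t_0 being -7/3, the (-1)^k factor (C = -7/3, x = -7) folds into the argument's sign.
Ratio: r(k) = (-7) * 1 / [(k+2/3) (k+1)] - poly over poly, x = (-7) from leading terms; C = -7/3 at k = 0.

Prefactor -7/3, argument -7: 0F1 with upper {-} over lower {2/3}. Verdict: none - this 0F1 at x = -7 matches no listed pattern, and upper {-} holds no stopper.


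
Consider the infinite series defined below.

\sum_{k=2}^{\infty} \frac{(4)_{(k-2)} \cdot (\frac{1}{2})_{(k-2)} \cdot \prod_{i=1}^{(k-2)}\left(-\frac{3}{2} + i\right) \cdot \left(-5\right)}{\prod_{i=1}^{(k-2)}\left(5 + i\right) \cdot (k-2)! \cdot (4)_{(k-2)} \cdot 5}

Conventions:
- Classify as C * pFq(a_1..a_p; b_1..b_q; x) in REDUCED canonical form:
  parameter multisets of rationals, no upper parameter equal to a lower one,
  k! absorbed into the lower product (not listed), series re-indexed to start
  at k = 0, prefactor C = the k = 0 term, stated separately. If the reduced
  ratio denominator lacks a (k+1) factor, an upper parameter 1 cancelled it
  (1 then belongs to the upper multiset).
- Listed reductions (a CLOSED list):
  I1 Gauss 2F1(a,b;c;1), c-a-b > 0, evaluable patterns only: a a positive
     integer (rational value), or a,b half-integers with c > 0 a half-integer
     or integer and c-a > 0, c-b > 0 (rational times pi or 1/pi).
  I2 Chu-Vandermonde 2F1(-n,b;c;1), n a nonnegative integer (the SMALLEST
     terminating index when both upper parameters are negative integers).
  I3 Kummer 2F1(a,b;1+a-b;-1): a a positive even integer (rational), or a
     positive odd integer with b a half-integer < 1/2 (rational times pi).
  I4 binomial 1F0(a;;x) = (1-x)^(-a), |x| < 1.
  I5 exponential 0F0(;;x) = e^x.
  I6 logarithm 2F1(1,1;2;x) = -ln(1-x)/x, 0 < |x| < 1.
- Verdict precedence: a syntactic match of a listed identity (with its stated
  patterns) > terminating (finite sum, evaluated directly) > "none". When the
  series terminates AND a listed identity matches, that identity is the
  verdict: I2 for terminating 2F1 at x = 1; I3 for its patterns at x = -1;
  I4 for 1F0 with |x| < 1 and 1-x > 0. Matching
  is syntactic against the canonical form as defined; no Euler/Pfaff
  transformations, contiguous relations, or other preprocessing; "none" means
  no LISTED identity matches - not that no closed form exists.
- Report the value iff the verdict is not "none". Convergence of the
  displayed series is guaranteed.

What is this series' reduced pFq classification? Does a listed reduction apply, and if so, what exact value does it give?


Reduced: x = 1, 2F1, upper = {-\frac{1}{2}, \frac{1}{2}}, lower = {6}, C = -1. Verdict: Gauss (I1, half-integer pattern) fires (x = 1; upper {-\frac{1}{2}, \frac{1}{2}} half-integers, c = 6 in the evaluable pattern). Its exact value is \left(-\frac{131072}{43659}\right) / \pi.

Structural cue: t_0 being -1, the running product (prefactor -1) telescopes to a rising factorial.
Ratio: r(k) = 1 * (k-\frac{1}{2}) (k+\frac{1}{2}) / [(k+6) (k+1)] ; factor over Q: parameters, x = 1, and C = -1.


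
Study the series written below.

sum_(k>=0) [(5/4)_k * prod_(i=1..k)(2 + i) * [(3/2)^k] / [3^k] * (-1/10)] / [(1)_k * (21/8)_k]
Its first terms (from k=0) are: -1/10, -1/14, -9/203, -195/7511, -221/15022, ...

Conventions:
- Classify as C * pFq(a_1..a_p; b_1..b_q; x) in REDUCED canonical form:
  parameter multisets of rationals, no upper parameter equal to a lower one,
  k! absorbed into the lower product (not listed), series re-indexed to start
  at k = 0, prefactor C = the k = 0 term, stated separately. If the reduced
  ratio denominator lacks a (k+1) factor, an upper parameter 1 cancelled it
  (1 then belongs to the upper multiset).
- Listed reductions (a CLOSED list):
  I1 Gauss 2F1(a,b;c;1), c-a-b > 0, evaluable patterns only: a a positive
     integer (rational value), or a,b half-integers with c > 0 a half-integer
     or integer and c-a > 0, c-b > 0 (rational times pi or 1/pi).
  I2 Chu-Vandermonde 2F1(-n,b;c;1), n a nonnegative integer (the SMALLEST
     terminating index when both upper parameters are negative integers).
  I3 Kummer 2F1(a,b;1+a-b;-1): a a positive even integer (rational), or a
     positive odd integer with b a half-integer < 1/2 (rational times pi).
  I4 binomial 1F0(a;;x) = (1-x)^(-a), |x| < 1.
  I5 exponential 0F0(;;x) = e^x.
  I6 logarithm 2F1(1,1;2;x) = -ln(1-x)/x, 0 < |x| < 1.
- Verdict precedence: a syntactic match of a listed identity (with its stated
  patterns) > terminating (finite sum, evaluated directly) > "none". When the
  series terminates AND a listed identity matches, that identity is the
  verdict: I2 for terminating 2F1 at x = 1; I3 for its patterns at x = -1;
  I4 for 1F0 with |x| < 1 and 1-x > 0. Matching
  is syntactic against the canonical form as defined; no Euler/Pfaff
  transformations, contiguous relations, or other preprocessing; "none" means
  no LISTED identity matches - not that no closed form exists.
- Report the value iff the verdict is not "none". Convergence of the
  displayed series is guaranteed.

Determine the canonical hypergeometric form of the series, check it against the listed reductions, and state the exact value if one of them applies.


At argument 1/2: a 2F1 with upper {5/4, 3}, lower {21/8}, scaled by C = -1/10. Verdict: none. No listed pattern accepts 2F1(5/4, 3; 21/8; 1/2).

Structural cue: t_0 being -1/10, (1)_k (C = -1/10, x = 1/2) is k! itself.
Consecutive-term ratio: r(k) = (1/2) * (k+5/4) (k+3) / [(k+21/8) (k+1)] ; factor over Q: parameters, x = (1/2), and C = -1/10.


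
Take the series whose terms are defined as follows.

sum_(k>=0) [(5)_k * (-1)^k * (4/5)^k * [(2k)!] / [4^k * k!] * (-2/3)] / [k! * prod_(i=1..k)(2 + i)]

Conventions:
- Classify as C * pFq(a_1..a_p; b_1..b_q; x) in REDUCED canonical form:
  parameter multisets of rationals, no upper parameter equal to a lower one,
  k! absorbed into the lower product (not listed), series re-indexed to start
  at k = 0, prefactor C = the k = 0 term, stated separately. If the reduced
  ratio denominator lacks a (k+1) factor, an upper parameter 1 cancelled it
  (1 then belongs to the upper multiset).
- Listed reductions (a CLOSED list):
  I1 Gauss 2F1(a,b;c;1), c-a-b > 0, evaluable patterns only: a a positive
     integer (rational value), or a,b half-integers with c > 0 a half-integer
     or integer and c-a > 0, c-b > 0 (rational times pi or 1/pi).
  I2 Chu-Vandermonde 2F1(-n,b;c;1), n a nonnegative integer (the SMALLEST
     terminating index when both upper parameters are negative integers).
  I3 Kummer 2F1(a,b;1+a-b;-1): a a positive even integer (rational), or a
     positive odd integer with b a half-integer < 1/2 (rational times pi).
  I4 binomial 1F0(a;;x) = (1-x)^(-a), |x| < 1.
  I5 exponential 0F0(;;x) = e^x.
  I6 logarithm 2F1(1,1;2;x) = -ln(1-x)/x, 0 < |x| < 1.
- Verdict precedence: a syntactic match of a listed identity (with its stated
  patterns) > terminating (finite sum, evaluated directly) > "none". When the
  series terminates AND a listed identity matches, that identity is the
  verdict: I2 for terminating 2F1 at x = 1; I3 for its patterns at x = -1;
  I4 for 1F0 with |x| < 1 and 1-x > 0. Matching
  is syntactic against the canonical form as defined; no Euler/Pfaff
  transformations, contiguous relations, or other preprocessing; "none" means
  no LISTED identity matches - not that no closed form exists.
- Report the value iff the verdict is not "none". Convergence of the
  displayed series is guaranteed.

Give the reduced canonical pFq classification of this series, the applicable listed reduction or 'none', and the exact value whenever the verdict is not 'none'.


Key observation: t_0 being -2/3, the lower running product (C = -2/3) is a rising factorial.
Consecutive-term ratio: r(k) = (-4/5) * (k+1/2) (k+5) / [(k+3) (k+1)] - poly over poly, x = (-4/5) from leading terms; C = -2/3 at k = 0.

Prefactor -2/3, argument -4/5: 2F1 with upper {1/2, 5} over lower {3}. Verdict: none (x = -4/5): each listed identity misses the multisets {1/2, 5} ; {3}.


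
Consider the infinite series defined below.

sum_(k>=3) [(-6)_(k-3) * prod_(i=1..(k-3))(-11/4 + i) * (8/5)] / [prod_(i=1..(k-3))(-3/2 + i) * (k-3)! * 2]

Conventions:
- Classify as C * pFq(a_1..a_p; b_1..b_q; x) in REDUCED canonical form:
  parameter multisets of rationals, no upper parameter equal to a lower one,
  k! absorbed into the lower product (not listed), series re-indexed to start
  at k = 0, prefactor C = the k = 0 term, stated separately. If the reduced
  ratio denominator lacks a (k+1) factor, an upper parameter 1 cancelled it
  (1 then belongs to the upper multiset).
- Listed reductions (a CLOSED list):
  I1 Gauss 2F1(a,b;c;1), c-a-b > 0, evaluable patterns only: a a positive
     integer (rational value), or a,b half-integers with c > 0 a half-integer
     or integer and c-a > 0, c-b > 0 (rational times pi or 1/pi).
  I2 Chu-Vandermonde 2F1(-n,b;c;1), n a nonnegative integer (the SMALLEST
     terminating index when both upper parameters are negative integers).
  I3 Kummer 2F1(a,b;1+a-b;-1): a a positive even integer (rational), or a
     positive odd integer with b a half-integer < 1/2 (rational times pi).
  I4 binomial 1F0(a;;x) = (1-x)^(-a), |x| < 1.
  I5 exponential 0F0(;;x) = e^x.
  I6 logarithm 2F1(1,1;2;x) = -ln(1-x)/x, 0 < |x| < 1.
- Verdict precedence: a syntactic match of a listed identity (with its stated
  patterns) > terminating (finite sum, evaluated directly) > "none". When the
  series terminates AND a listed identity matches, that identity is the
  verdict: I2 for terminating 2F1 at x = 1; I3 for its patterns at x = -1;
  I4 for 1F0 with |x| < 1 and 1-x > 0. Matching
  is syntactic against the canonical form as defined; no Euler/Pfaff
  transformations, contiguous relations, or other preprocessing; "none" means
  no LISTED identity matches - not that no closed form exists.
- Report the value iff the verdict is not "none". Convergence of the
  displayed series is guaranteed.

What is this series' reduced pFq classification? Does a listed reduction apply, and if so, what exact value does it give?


Canonical form: C = 4/5 times 2F1 with upper {-6, -7/4}, lower {-1/2}, x = 1. Verdict: the Chu-Vandermonde identity I2 applies (terminating 2F1 at x = 1 with n = 6, b = -7/4, c = -1/2). Value: -1105/16.

Key step: with t_0 = 4/5, the running product (prefactor 4/5) telescopes to a rising factorial.
Adjacent-term ratio: r(k) = 1 * (k-6) (k-7/4) / [(k-1/2) (k+1)] - poly over poly, x = 1 from leading terms; C = 4/5 at k = 0.


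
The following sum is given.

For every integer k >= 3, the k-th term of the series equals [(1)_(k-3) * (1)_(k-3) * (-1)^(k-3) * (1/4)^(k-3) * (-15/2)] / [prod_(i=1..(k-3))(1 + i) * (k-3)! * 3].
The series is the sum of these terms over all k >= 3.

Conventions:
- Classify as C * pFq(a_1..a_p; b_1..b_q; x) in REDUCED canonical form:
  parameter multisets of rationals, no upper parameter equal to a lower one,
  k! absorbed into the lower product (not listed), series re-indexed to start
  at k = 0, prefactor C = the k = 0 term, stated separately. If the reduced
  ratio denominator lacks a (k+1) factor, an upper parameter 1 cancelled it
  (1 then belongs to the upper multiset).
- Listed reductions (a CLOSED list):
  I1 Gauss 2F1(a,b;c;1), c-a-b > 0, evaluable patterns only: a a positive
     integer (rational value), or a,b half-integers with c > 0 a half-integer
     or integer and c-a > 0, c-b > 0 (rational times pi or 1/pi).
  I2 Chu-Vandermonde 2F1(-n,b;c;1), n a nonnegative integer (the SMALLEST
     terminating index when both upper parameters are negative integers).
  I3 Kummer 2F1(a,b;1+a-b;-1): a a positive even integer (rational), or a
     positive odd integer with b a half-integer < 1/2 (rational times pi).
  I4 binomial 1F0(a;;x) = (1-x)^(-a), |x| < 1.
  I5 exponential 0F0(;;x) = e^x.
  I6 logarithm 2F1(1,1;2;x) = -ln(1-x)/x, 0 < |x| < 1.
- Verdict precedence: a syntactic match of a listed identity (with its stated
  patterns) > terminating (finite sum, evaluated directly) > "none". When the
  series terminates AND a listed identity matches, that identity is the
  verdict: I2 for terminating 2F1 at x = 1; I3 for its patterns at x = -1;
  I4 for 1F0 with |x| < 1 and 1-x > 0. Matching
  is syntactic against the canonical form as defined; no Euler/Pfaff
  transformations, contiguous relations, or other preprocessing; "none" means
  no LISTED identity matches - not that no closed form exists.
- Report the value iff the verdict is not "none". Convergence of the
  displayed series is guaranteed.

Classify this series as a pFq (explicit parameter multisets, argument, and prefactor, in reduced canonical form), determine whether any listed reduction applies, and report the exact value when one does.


This is -5/2 * 2F1(1, 1; 2; -1/4) in reduced canonical form. Verdict: this is logarithm (I6) (the logarithm: parameters (1,1;2), x = -1/4). Value: (-10) * ln(5/4).

First insight: x = (-1/4) and the constant factors (C = -5/2, x = -1/4) combine into one prefactor.
Ratio: r(k) = (-1/4) * (k+1) (k+1) / [(k+2) (k+1)] - poly over poly, x = (-1/4) from leading terms; C = -5/2 at k = 0.


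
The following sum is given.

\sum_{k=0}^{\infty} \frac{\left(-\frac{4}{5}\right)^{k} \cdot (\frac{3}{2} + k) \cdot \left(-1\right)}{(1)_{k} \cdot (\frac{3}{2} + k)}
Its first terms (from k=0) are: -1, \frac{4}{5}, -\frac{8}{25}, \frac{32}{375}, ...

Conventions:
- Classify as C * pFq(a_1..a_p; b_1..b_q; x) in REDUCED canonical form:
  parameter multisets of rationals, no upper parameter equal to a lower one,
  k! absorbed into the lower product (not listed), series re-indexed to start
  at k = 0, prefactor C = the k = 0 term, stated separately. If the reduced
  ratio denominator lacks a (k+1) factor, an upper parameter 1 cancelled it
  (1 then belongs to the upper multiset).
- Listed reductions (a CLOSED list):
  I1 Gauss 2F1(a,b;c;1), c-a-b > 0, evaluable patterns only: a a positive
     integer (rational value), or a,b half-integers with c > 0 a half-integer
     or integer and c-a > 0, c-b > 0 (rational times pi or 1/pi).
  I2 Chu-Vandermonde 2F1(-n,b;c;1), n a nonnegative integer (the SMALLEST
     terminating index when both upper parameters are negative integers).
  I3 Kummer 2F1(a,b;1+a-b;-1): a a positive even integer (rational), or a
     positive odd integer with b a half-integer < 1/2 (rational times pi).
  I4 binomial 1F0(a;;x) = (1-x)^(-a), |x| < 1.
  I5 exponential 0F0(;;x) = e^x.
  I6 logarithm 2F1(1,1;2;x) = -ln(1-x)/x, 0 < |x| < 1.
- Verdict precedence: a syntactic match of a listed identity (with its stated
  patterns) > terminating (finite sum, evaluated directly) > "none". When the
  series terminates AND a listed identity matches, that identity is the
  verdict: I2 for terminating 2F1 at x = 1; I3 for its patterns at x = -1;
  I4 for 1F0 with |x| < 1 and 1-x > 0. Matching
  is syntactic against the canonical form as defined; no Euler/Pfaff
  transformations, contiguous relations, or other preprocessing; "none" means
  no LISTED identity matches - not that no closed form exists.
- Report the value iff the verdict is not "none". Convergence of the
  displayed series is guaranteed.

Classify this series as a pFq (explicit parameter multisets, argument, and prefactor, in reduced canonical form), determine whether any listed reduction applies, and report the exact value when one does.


x = -\frac{4}{5} here; the reduced form reads 0F0, upper {-}, lower {-}, C = -1. Verdict at x = -\frac{4}{5}: exponential (I5) matches (the 0F0 exponential series at x = -\frac{4}{5}). Value: \left(-1\right) \cdot e^{-\frac{4}{5}}.

Key step: with t_0 = -1, k + 3/2 divides numerator and denominator alike; C = -1, x = -4/5 after cancelling.
Term ratio: r(k) = -\frac{4}{5} * 1 / [(k+1)] - rational in k. x = -\frac{4}{5}; t_0 = -1; negate the roots.


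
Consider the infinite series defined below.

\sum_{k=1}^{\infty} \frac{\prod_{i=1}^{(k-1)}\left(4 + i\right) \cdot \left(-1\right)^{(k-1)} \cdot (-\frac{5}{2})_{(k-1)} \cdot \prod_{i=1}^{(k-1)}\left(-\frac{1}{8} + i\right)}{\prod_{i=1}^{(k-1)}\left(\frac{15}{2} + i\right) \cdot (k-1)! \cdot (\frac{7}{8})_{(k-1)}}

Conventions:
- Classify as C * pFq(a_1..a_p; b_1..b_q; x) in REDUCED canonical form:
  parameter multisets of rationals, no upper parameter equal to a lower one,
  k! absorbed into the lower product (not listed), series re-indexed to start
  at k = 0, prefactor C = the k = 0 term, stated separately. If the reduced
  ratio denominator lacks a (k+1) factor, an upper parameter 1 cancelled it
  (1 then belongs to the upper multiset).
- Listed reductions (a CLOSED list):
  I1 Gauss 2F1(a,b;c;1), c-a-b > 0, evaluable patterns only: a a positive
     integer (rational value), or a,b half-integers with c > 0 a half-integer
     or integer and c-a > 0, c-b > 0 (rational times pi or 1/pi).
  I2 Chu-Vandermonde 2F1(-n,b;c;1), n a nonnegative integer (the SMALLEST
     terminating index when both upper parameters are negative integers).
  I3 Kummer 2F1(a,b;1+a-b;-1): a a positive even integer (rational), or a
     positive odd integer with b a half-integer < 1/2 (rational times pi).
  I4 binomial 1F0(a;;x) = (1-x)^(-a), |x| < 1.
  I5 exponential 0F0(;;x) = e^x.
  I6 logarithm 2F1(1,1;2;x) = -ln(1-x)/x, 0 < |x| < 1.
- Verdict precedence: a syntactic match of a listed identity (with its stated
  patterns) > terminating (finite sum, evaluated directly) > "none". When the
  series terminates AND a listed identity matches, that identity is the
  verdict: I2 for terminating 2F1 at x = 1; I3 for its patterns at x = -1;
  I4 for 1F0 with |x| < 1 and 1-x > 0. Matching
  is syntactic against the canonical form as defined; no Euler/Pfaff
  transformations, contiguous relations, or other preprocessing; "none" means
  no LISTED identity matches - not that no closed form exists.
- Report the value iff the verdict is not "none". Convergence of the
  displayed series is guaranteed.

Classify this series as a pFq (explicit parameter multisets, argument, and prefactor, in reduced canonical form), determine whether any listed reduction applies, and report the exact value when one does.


Classification (C = 1): 2F1 with upper {-\frac{5}{2}, 5}, lower {\frac{17}{2}}, argument x = -1. Verdict: the Kummer evaluation I3 fires (x = -1; c = \frac{17}{2} equals 1+a-b for upper {-\frac{5}{2}, 5}: listed pattern). Exact value: \frac{135135}{131072} \cdot \pi.

Key step: x = -1 and the running product (C = 1) telescopes to a rising factorial.
Consecutive-term ratio: r(k) = -1 * (k-\frac{5}{2}) (k+5) / [(k+\frac{17}{2}) (k+1)] - rational in k. x = -1; t_0 = 1; negate the roots.


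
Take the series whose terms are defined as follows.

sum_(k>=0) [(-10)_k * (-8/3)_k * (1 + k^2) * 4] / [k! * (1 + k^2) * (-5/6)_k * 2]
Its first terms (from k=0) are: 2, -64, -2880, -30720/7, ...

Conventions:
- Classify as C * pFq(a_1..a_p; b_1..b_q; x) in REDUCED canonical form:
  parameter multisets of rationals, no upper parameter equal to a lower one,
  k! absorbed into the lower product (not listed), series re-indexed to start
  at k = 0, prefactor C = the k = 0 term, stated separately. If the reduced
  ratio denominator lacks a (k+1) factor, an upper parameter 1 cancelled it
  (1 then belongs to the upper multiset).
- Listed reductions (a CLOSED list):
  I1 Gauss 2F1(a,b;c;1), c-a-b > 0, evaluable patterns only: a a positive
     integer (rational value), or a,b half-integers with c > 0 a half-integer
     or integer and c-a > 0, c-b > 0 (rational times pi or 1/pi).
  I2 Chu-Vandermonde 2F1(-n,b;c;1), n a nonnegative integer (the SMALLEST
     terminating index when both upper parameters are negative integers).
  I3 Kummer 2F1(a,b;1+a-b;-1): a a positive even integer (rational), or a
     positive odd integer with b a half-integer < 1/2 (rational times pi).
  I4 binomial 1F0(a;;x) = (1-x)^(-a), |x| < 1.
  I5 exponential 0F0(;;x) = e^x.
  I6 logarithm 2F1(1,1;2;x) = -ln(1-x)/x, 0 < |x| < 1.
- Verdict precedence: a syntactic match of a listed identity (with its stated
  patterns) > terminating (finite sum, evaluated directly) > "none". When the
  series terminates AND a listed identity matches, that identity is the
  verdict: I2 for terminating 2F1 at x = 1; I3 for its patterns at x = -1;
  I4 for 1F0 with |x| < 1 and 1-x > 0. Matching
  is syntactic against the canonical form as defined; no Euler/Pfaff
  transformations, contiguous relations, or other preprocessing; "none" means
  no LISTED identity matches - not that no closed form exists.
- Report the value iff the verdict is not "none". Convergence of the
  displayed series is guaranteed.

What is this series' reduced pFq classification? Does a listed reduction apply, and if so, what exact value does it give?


Reduced: x = 1, 2F1, upper = {-10, -8/3}, lower = {-5/6}, C = 2. Verdict (x = 1): Vandermonde's identity (I2) applies (terminating 2F1 at x = 1 with n = 10, b = -8/3, c = -5/6). Sum: -1503166304882/229589255.

The tell: with t_0 = 2, the constant factors (C = 2) combine into one prefactor.
Step ratio: r(k) = 1 * (k-10) (k-8/3) / [(k-5/6) (k+1)] - rational in k. x = 1; t_0 = 2; negate the roots.
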